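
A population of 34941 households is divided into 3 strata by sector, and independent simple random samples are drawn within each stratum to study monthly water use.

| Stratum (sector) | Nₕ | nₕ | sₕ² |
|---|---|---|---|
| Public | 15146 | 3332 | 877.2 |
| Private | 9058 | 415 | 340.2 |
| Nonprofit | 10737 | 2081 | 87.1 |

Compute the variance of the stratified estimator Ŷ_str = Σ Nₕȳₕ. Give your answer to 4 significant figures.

1.152 × 10^8

Var(Ŷ_str) = Σₕ Nₕ²(1 − fₕ)sₕ²/nₕ.
Public: 15146²·(1 − 3332/15146)·877.2/3332 = 4.7107336 × 10^7.
Private: 9058²·(1 − 415/9058)·340.2/415 = 6.4177536 × 10^7.
Nonprofit: 10737²·(1 − 2081/10737)·87.1/2081 = 3.8899702 × 10^6.
Sum = 1.1517484 × 10^8.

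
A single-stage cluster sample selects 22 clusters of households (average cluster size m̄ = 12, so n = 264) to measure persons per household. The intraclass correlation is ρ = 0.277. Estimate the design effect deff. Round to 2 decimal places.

4.05

deff = 1 + (12 − 1)·0.277 = 1 + 3.047 = 4.047.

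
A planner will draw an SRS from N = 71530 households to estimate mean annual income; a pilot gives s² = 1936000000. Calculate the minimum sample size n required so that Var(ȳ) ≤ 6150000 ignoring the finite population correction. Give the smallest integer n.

Without fpc, n₀ = s²/D = 1936000000/6150000 = 314.7967.
Rounding up, n = 315.

315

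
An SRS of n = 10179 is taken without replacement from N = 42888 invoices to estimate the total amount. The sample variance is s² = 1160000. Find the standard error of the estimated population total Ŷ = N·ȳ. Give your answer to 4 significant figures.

Var(Ŷ) = N²·Var(ȳ) = N²·(1 − n/N)·s²/n.
f = 10179/42888 = 0.23733912; Var(ȳ) = 0.76266088·1160000/10179 = 86.912921.
Var(Ŷ) = 42888² · 86.912921 = 1.5986594 × 10^11.
SE(Ŷ) = √(1.5986594 × 10^11) = 399800.

399800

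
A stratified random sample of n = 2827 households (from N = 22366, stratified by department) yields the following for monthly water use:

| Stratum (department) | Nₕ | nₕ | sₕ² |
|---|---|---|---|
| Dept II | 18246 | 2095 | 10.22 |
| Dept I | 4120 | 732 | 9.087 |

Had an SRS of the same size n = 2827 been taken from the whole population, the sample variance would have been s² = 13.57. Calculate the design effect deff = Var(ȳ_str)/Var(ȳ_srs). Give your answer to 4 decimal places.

Var(ȳ_str) = Σ Wₕ²(1−fₕ)sₕ²/nₕ with Wₕ = Nₕ/22366:
  Dept II: (18246/22366)²·(1−2095/18246)·10.22/2095 = 0.0028738051
  Dept I: (4120/22366)²·(1−732/4120)·9.087/732 = 3.4639644 × 10^-4
  → Var(ȳ_str) = 0.0032202015.
Var(ȳ_srs) = (1 − 2827/22366)·13.57/2827 = 0.004193417.
deff = 0.0032202015 / 0.004193417 = 0.7679.

0.7679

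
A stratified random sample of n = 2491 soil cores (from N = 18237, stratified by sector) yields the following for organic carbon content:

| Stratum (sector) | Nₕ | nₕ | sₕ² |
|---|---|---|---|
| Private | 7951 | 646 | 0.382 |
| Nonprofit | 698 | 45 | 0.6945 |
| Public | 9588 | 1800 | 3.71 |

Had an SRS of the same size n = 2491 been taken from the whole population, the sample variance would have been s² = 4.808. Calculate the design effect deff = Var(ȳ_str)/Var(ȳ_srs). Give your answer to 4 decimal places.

0.3523

Var(ȳ_str) = Σ Wₕ²(1−fₕ)sₕ²/nₕ with Wₕ = Nₕ/18237:
  Private: (7951/18237)²·(1−646/7951)·0.382/646 = 1.0326806 × 10^-4
  Nonprofit: (698/18237)²·(1−45/698)·0.6945/45 = 2.1150544 × 10^-5
  Public: (9588/18237)²·(1−1800/9588)·3.71/1800 = 4.6275229 × 10^-4
  → Var(ȳ_str) = 5.8717089 × 10^-4.
Var(ȳ_srs) = (1 − 2491/18237)·4.808/2491 = 0.0016665087.
deff = (5.8717089 × 10^-4) / 0.0016665087 = 0.3523.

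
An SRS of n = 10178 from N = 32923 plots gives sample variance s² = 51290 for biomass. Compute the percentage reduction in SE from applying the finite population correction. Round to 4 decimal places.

f = n/N = 10178/32923 = 0.30914558.
SE_no-fpc = √(s²/n) = 2.2448386; SE_fpc = √((1−f)s²/n) = 1.8658572.
Ratio = √(1−f) = 0.83117653. Reduction = 100·(1 − 0.83117653) = 16.8823%.

16.8823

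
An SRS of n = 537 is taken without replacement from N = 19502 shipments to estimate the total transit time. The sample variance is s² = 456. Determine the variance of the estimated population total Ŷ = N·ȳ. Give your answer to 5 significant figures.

Var(Ŷ) = N²·Var(ȳ) = N²·(1 − n/N)·s²/n.
f = 537/19502 = 0.02753564; Var(ȳ) = 0.97246436·456/537 = 0.82577979.
Var(Ŷ) = 19502² · 0.82577979 = 3.1406718 × 10^8.

3.1407 × 10^8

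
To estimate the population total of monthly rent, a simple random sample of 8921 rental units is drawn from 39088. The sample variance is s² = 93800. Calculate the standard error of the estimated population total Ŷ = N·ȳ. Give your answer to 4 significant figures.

111300

Var(Ŷ) = N²·Var(ȳ) = N²·(1 − n/N)·s²/n.
f = 8921/39088 = 0.22822861; Var(ȳ) = 0.77177139·93800/8921 = 8.1148028.
Var(Ŷ) = 39088² · 8.1148028 = 1.2398378 × 10^10.
SE(Ŷ) = √(1.2398378 × 10^10) = 111300.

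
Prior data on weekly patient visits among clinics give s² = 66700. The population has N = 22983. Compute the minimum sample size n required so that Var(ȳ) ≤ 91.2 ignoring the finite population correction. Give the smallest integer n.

Without fpc, n₀ = s²/D = 66700/91.2 = 731.3596.
Rounding up, n = 732.

732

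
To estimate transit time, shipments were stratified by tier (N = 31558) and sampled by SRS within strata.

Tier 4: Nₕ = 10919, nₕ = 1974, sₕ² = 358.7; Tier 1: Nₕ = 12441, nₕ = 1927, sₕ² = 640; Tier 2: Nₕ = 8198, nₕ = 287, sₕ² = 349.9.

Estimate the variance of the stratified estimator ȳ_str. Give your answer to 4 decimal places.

0.1408

Var(ȳ_str) = Σₕ Wₕ²(1 − fₕ)sₕ²/nₕ with Wₕ = Nₕ/N, N = 31558.
Tier 4: Wₕ = 0.34599785; term = 0.34599785²·(1 − 0.18078579)·358.7/1974 = 0.017820853.
Tier 1: Wₕ = 0.39422650; term = 0.39422650²·(1 − 0.15489109)·640/1927 = 0.043621699.
Tier 2: Wₕ = 0.25977565; term = 0.25977565²·(1 − 0.03500854)·349.9/287 = 0.079393034.
Sum = 0.14083559.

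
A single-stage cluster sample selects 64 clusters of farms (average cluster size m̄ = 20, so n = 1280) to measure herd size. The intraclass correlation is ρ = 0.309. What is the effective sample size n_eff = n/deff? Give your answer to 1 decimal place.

186.3

deff = 1 + (20 − 1)·0.309 = 1 + 5.871 = 6.871.
n_eff = 1280 / 6.871 = 186.3.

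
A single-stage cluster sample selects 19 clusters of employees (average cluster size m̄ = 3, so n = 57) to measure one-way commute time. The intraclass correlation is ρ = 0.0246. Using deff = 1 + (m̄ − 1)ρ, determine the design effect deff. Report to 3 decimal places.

deff = 1 + (3 − 1)·0.0246 = 1 + 0.0492 = 1.0492.

1.049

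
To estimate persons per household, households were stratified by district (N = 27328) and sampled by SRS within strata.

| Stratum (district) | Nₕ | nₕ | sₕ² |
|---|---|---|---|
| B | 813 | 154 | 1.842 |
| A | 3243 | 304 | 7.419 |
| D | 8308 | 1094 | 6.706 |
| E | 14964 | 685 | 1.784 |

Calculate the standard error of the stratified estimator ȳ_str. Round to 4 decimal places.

0.0395

Var(ȳ_str) = Σₕ Wₕ²(1 − fₕ)sₕ²/nₕ with Wₕ = Nₕ/N, N = 27328.
B: Wₕ = 0.02974971; term = 0.02974971²·(1 − 0.18942189)·1.842/154 = 8.5808274 × 10^-6.
A: Wₕ = 0.11866950; term = 0.11866950²·(1 − 0.09374036)·7.419/304 = 3.1146025 × 10^-4.
D: Wₕ = 0.30401054; term = 0.30401054²·(1 − 0.13168031)·6.706/1094 = 4.9192983 × 10^-4.
E: Wₕ = 0.54757026; term = 0.54757026²·(1 − 0.04577653)·1.784/685 = 7.4513347 × 10^-4.
Sum = 0.0015571044.
SE = √(0.0015571044) = 0.0395.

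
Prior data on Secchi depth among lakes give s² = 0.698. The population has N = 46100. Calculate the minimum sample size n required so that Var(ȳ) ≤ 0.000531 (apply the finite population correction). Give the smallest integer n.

1279

Without fpc, n₀ = s²/D = 0.698/0.000531 = 1314.5009.
With fpc, (1 − n/N)·s²/n ≤ D requires n ≥ n₀/(1 + n₀/N) = 1314.5009/(1 + 1314.5009/46100) = 1278.0582.
Rounding up, n = 1279.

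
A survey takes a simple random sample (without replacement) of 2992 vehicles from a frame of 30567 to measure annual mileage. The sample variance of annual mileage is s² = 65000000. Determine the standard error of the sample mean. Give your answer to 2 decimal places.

139.99

Under SRS without replacement, Var(ȳ) = (1 − f)·s²/n with f = n/N = 2992/30567 = 0.09788334.
Var(ȳ) = (1 − 0.09788334)·65000000/2992 = 0.90211666·21724.599 = 19598.123.
SE(ȳ) = √(19598.123) = 139.99.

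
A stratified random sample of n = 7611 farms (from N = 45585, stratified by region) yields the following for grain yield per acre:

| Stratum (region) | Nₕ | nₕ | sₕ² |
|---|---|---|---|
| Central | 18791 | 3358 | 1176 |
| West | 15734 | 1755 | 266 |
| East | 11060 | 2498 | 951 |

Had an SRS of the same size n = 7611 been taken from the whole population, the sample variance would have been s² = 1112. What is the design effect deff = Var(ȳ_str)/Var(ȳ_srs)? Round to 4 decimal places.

Var(ȳ_str) = Σ Wₕ²(1−fₕ)sₕ²/nₕ with Wₕ = Nₕ/45585:
  Central: (18791/45585)²·(1−3358/18791)·1176/3358 = 0.048874571
  West: (15734/45585)²·(1−1755/15734)·266/1755 = 0.01604264
  East: (11060/45585)²·(1−2498/11060)·951/2498 = 0.017349003
  → Var(ȳ_str) = 0.082266214.
Var(ȳ_srs) = (1 − 7611/45585)·1112/7611 = 0.12171033.
deff = 0.082266214 / 0.12171033 = 0.6759.

0.6759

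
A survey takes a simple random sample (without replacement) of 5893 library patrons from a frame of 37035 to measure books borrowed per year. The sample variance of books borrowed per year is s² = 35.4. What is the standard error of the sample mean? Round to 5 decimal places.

0.07107

Under SRS without replacement, Var(ȳ) = (1 − f)·s²/n with f = n/N = 5893/37035 = 0.15911975.
Var(ȳ) = (1 − 0.15911975)·35.4/5893 = 0.84088025·0.0060071271 = 0.0050512745.
SE(ȳ) = √(0.0050512745) = 0.07107.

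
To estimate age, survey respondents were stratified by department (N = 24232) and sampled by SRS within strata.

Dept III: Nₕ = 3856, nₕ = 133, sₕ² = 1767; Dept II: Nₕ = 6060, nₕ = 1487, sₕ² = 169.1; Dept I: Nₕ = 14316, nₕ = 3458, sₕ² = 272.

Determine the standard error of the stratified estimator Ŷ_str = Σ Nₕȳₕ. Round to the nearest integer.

14356

Var(Ŷ_str) = Σₕ Nₕ²(1 − fₕ)sₕ²/nₕ.
Dept III: 3856²·(1 − 133/3856)·1767/133 = 1.9072823 × 10^8.
Dept II: 6060²·(1 − 1487/6060)·169.1/1487 = 3.1514213 × 10^6.
Dept I: 14316²·(1 − 3458/14316)·272/3458 = 1.2226874 × 10^7.
Sum = 2.0610653 × 10^8.
SE = √(2.0610653 × 10^8) = 14356.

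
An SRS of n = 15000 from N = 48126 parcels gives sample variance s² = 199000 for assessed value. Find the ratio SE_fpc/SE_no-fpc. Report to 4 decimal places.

f = n/N = 15000/48126 = 0.31168184.
SE_no-fpc = √(s²/n) = 3.6423436; SE_fpc = √((1−f)s²/n) = 3.0218682.
Ratio = √(1−f) = 0.82964942.

0.8296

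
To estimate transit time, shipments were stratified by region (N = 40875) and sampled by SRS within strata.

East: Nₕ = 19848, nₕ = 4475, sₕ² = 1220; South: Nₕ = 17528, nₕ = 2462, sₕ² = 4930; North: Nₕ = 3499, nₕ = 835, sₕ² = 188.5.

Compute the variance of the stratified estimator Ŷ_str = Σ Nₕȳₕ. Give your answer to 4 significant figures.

Var(Ŷ_str) = Σₕ Nₕ²(1 − fₕ)sₕ²/nₕ.
East: 19848²·(1 − 4475/19848)·1220/4475 = 8.3184454 × 10^7.
South: 17528²·(1 − 2462/17528)·4930/2462 = 5.2879726 × 10^8.
North: 3499²·(1 − 835/3499)·188.5/835 = 2.1042776 × 10^6.
Sum = 6.1408599 × 10^8.

6.141 × 10^8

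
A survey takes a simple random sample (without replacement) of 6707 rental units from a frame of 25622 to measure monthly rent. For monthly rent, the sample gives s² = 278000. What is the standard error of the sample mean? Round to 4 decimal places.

5.5317

Under SRS without replacement, Var(ȳ) = (1 − f)·s²/n with f = n/N = 6707/25622 = 0.26176723.
Var(ȳ) = (1 − 0.26176723)·278000/6707 = 0.73823277·41.449232 = 30.599181.
SE(ȳ) = √(30.599181) = 5.5317.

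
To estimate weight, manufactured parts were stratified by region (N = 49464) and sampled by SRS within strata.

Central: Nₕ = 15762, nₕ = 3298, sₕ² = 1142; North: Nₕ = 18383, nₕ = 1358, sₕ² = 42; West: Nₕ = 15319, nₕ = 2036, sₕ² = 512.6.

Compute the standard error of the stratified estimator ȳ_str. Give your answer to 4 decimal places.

Var(ȳ_str) = Σₕ Wₕ²(1 − fₕ)sₕ²/nₕ with Wₕ = Nₕ/N, N = 49464.
Central: Wₕ = 0.31865599; term = 0.31865599²·(1 − 0.20923741)·1142/3298 = 0.027803902.
North: Wₕ = 0.37164402; term = 0.37164402²·(1 − 0.07387260)·42/1358 = 0.0039561665.
West: Wₕ = 0.30969998; term = 0.30969998²·(1 − 0.13290685)·512.6/2036 = 0.020938663.
Sum = 0.052698732.
SE = √(0.052698732) = 0.2296.

0.2296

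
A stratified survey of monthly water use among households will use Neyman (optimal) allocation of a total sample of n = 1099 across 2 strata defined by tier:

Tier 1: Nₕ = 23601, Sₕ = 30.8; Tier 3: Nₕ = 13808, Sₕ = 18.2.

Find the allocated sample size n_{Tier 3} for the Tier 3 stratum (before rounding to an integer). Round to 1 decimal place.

282.3

Neyman allocation: nₕ = n·NₕSₕ / Σⱼ NⱼSⱼ.
Σ NⱼSⱼ = 23601·30.8 + 13808·18.2 = 978216.4.
n_{Tier 3} = 1099·13808·18.2 / 978216.4 = 282.3.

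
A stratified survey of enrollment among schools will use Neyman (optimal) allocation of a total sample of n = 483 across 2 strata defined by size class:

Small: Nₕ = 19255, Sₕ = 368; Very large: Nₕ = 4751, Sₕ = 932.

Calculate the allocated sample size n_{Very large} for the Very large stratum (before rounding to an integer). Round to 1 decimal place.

Neyman allocation: nₕ = n·NₕSₕ / Σⱼ NⱼSⱼ.
Σ NⱼSⱼ = 19255·368 + 4751·932 = 1.1513772 × 10^7.
n_{Very large} = 483·4751·932 / (1.1513772 × 10^7) = 185.8.

185.8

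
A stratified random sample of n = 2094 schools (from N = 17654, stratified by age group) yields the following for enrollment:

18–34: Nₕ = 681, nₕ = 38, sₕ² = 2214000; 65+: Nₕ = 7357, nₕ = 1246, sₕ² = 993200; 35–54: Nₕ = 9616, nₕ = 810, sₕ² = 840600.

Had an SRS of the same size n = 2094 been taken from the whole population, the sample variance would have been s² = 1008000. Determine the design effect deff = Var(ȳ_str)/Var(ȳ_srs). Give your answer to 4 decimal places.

Var(ȳ_str) = Σ Wₕ²(1−fₕ)sₕ²/nₕ with Wₕ = Nₕ/17654:
  18–34: (681/17654)²·(1−38/681)·2214000/38 = 81.858892
  65+: (7357/17654)²·(1−1246/7357)·993200/1246 = 114.98613
  35–54: (9616/17654)²·(1−810/9616)·840600/810 = 281.96244
  → Var(ȳ_str) = 478.80746.
Var(ȳ_srs) = (1 − 2094/17654)·1008000/2094 = 424.27782.
deff = 478.80746 / 424.27782 = 1.1285.

1.1285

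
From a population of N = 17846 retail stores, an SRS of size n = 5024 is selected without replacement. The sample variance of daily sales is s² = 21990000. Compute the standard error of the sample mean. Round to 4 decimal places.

Under SRS without replacement, Var(ȳ) = (1 − f)·s²/n with f = n/N = 5024/17846 = 0.28151967.
Var(ȳ) = (1 − 0.28151967)·21990000/5024 = 0.71848033·4376.9904 = 3144.7815.
SE(ȳ) = √(3144.7815) = 56.0784.

56.0784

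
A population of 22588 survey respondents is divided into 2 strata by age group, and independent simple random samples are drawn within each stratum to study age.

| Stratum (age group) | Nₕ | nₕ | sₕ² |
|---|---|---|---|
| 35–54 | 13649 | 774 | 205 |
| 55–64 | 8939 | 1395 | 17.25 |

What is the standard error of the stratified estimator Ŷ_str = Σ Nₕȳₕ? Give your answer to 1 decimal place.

6883.1

Var(Ŷ_str) = Σₕ Nₕ²(1 − fₕ)sₕ²/nₕ.
35–54: 13649²·(1 − 774/13649)·205/774 = 4.6543707 × 10^7.
55–64: 8939²·(1 − 1395/8939)·17.25/1395 = 833883.75.
Sum = 4.7377591 × 10^7.
SE = √(4.7377591 × 10^7) = 6883.1.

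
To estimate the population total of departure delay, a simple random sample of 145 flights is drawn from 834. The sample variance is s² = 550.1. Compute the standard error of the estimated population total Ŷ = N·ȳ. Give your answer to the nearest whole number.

1476

Var(Ŷ) = N²·Var(ȳ) = N²·(1 − n/N)·s²/n.
f = 145/834 = 0.17386091; Var(ȳ) = 0.82613909·550.1/145 = 3.1342008.
Var(Ŷ) = 834² · 3.1342008 = 2.1800122 × 10^6.
SE(Ŷ) = √(2.1800122 × 10^6) = 1476.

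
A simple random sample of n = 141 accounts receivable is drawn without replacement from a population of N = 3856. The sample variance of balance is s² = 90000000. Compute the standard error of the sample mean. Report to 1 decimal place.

Under SRS without replacement, Var(ȳ) = (1 − f)·s²/n with f = n/N = 141/3856 = 0.03656639.
Var(ȳ) = (1 − 0.03656639)·90000000/141 = 0.96343361·638297.87 = 614957.62.
SE(ȳ) = √(614957.62) = 784.2.

784.2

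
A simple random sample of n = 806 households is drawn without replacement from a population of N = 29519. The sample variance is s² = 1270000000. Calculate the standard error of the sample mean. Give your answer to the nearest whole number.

1238

Under SRS without replacement, Var(ȳ) = (1 − f)·s²/n with f = n/N = 806/29519 = 0.02730445.
Var(ȳ) = (1 − 0.02730445)·1270000000/806 = 0.97269555·1.5756824 × 10^6 = 1.5326592 × 10^6.
SE(ȳ) = √(1.5326592 × 10^6) = 1238.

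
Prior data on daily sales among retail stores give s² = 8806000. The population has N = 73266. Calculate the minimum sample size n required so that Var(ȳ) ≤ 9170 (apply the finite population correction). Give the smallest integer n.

948

Without fpc, n₀ = s²/D = 8806000/9170 = 960.3053.
With fpc, (1 − n/N)·s²/n ≤ D requires n ≥ n₀/(1 + n₀/N) = 960.3053/(1 + 960.3053/73266) = 947.8813.
Rounding up, n = 948.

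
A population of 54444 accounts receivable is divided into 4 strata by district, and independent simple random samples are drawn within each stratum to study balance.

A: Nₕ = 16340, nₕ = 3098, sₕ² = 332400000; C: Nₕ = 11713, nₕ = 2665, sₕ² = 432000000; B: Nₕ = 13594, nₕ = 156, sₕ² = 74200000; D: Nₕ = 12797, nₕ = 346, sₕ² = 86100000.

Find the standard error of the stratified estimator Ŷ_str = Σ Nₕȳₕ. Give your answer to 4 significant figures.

Var(Ŷ_str) = Σₕ Nₕ²(1 − fₕ)sₕ²/nₕ.
A: 16340²·(1 − 3098/16340)·332400000/3098 = 2.3215885 × 10^13.
C: 11713²·(1 − 2665/11713)·432000000/2665 = 1.7179371 × 10^13.
B: 13594²·(1 − 156/13594)·74200000/156 = 8.6888282 × 10^13.
D: 12797²·(1 − 346/12797)·86100000/346 = 3.9649659 × 10^13.
Sum = 1.669332 × 10^14.
SE = √(1.669332 × 10^14) = 1.292 × 10^7.

1.292 × 10^7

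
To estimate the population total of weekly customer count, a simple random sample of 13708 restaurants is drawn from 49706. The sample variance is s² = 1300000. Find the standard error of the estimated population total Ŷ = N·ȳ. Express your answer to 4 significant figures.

411900

Var(Ŷ) = N²·Var(ȳ) = N²·(1 − n/N)·s²/n.
f = 13708/49706 = 0.27578160; Var(ȳ) = 0.72421840·1300000/13708 = 68.681349.
Var(Ŷ) = 49706² · 68.681349 = 1.6969008 × 10^11.
SE(Ŷ) = √(1.6969008 × 10^11) = 411900.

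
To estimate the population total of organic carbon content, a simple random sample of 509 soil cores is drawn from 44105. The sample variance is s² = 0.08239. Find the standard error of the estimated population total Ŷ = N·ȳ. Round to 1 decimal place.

557.9

Var(Ŷ) = N²·Var(ȳ) = N²·(1 − n/N)·s²/n.
f = 509/44105 = 0.01154064; Var(ȳ) = 0.98845936·0.08239/509 = 1.5999836 × 10^-4.
Var(Ŷ) = 44105² · (1.5999836 × 10^-4) = 311236.97.
SE(Ŷ) = √(311236.97) = 557.9.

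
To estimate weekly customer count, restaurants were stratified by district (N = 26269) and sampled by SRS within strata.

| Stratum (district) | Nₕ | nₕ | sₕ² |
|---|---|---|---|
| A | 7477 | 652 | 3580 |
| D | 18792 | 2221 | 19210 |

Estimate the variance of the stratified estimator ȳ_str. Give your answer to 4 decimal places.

Var(ȳ_str) = Σₕ Wₕ²(1 − fₕ)sₕ²/nₕ with Wₕ = Nₕ/N, N = 26269.
A: Wₕ = 0.28463208; term = 0.28463208²·(1 − 0.08720075)·3580/652 = 0.40604894.
D: Wₕ = 0.71536792; term = 0.71536792²·(1 − 0.11818859)·19210/2221 = 3.9031339.
Sum = 4.3091828.

4.3092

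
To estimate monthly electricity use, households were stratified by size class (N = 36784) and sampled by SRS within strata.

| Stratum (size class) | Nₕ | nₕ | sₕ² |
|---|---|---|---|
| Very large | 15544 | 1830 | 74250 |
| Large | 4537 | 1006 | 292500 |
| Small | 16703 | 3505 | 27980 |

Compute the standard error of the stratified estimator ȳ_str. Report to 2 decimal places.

3.34

Var(ȳ_str) = Σₕ Wₕ²(1 − fₕ)sₕ²/nₕ with Wₕ = Nₕ/N, N = 36784.
Very large: Wₕ = 0.42257503; term = 0.42257503²·(1 − 0.11773031)·74250/1830 = 6.3922594.
Large: Wₕ = 0.12334167; term = 0.12334167²·(1 − 0.22173242)·292500/1006 = 3.4425201.
Small: Wₕ = 0.45408330; term = 0.45408330²·(1 − 0.20984254)·27980/3505 = 1.3006019.
Sum = 11.135381.
SE = √(11.135381) = 3.34.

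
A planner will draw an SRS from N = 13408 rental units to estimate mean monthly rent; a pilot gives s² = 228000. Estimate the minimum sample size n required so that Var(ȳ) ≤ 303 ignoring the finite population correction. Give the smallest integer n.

Without fpc, n₀ = s²/D = 228000/303 = 752.4752.
Rounding up, n = 753.

753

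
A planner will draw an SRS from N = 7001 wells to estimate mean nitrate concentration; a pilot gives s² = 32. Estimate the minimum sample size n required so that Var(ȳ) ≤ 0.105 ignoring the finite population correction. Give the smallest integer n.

305

Without fpc, n₀ = s²/D = 32/0.105 = 304.7619.
Rounding up, n = 305.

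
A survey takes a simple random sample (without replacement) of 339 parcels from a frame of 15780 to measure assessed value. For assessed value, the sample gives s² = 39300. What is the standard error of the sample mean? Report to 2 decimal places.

Under SRS without replacement, Var(ȳ) = (1 − f)·s²/n with f = n/N = 339/15780 = 0.02148289.
Var(ȳ) = (1 − 0.02148289)·39300/339 = 0.97851711·115.9292 = 113.43871.
SE(ȳ) = √(113.43871) = 10.65.

10.65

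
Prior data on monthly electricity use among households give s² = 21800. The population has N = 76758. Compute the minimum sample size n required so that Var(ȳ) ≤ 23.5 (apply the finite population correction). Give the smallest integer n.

917

Without fpc, n₀ = s²/D = 21800/23.5 = 927.6596.
With fpc, (1 − n/N)·s²/n ≤ D requires n ≥ n₀/(1 + n₀/N) = 927.6596/(1 + 927.6596/76758) = 916.5822.
Rounding up, n = 917.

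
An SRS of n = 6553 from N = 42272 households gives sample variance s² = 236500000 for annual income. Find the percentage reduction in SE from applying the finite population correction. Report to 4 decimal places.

f = n/N = 6553/42272 = 0.15501987.
SE_no-fpc = √(s²/n) = 189.97458; SE_fpc = √((1−f)s²/n) = 174.62995.
Ratio = √(1−f) = 0.91922801. Reduction = 100·(1 − 0.91922801) = 8.0772%.

8.0772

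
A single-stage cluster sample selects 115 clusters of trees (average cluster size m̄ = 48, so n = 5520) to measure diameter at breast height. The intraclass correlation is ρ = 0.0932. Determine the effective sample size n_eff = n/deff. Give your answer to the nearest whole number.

1026

deff = 1 + (48 − 1)·0.0932 = 1 + 4.3804 = 5.3804.
n_eff = 5520 / 5.3804 = 1026.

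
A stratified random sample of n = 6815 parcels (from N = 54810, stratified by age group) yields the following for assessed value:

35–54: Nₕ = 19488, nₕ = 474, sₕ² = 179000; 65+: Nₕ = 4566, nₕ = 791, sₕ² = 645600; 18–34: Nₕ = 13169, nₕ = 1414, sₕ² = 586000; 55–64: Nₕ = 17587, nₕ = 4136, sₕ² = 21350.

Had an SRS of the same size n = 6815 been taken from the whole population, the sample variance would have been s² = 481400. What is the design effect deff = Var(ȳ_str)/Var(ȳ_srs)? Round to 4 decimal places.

Var(ȳ_str) = Σ Wₕ²(1−fₕ)sₕ²/nₕ with Wₕ = Nₕ/54810:
  35–54: (19488/54810)²·(1−474/19488)·179000/474 = 46.57961
  65+: (4566/54810)²·(1−791/4566)·645600/791 = 4.6829584
  18–34: (13169/54810)²·(1−1414/13169)·586000/1414 = 21.355219
  55–64: (17587/54810)²·(1−4136/17587)·21350/4136 = 0.40648459
  → Var(ȳ_str) = 73.024272.
Var(ȳ_srs) = (1 − 6815/54810)·481400/6815 = 61.855229.
deff = 73.024272 / 61.855229 = 1.1806.

1.1806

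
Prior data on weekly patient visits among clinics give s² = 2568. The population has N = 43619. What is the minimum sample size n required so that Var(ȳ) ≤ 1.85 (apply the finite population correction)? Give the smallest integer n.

1346

Without fpc, n₀ = s²/D = 2568/1.85 = 1388.1081.
With fpc, (1 − n/N)·s²/n ≤ D requires n ≥ n₀/(1 + n₀/N) = 1388.1081/(1 + 1388.1081/43619) = 1345.2961.
Rounding up, n = 1346.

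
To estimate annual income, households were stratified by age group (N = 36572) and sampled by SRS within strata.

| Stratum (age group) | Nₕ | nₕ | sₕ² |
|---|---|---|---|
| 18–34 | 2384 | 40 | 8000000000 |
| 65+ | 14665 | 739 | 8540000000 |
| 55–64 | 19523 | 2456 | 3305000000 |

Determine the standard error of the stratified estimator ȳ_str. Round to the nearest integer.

1713

Var(ȳ_str) = Σₕ Wₕ²(1 − fₕ)sₕ²/nₕ with Wₕ = Nₕ/N, N = 36572.
18–34: Wₕ = 0.06518648; term = 0.06518648²·(1 − 0.01677852)·8000000000/40 = 835596.15.
65+: Wₕ = 0.40098983; term = 0.40098983²·(1 − 0.05039209)·8540000000/739 = 1.7645114 × 10^6.
55–64: Wₕ = 0.53382369; term = 0.53382369²·(1 − 0.12580034)·3305000000/2456 = 335235.05.
Sum = 2.9353426 × 10^6.
SE = √(2.9353426 × 10^6) = 1713.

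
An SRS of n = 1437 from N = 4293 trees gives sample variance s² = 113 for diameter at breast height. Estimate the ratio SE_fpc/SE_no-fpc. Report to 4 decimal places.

0.8156

f = n/N = 1437/4293 = 0.33473096.
SE_no-fpc = √(s²/n) = 0.2804212; SE_fpc = √((1−f)s²/n) = 0.22872282.
Ratio = √(1−f) = 0.81564027.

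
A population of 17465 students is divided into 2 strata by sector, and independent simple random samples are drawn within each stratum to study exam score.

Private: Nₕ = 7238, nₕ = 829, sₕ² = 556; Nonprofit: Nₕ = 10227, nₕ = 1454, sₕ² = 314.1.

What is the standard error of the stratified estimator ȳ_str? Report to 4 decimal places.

Var(ȳ_str) = Σₕ Wₕ²(1 − fₕ)sₕ²/nₕ with Wₕ = Nₕ/N, N = 17465.
Private: Wₕ = 0.41442886; term = 0.41442886²·(1 − 0.11453440)·556/829 = 0.10199806.
Nonprofit: Wₕ = 0.58557114; term = 0.58557114²·(1 − 0.14217268)·314.1/1454 = 0.063542271.
Sum = 0.16554033.
SE = √(0.16554033) = 0.4069.

0.4069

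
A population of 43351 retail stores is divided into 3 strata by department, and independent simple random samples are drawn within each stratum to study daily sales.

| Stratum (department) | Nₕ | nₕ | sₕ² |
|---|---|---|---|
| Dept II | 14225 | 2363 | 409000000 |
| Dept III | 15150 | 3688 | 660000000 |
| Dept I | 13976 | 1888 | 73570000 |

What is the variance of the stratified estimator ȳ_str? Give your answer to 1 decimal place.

Var(ȳ_str) = Σₕ Wₕ²(1 − fₕ)sₕ²/nₕ with Wₕ = Nₕ/N, N = 43351.
Dept II: Wₕ = 0.32813545; term = 0.32813545²·(1 − 0.16611599)·409000000/2363 = 15540.735.
Dept III: Wₕ = 0.34947291; term = 0.34947291²·(1 − 0.24343234)·660000000/3688 = 16535.899.
Dept I: Wₕ = 0.32239164; term = 0.32239164²·(1 − 0.13508872)·73570000/1888 = 3502.9817.
Sum = 35579.616.

35579.6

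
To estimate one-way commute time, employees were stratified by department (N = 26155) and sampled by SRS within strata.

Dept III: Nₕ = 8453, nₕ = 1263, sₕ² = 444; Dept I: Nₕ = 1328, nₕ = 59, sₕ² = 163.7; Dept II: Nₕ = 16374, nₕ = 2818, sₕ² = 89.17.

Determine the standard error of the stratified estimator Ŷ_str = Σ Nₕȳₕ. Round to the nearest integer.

5750

Var(Ŷ_str) = Σₕ Nₕ²(1 − fₕ)sₕ²/nₕ.
Dept III: 8453²·(1 − 1263/8453)·444/1263 = 2.1365811 × 10^7.
Dept I: 1328²·(1 − 59/1328)·163.7/59 = 4.6758047 × 10^6.
Dept II: 16374²·(1 − 2818/16374)·89.17/2818 = 7.0236704 × 10^6.
Sum = 3.3065286 × 10^7.
SE = √(3.3065286 × 10^7) = 5750.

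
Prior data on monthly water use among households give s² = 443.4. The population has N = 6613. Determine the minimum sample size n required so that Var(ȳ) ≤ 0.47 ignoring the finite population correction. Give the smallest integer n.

Without fpc, n₀ = s²/D = 443.4/0.47 = 943.4043.
Rounding up, n = 944.

944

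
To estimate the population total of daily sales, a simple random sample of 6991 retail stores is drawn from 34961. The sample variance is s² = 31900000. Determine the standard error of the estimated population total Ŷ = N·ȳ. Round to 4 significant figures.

2.112 × 10^6

Var(Ŷ) = N²·Var(ȳ) = N²·(1 − n/N)·s²/n.
f = 6991/34961 = 0.19996568; Var(ȳ) = 0.80003432·31900000/6991 = 3650.5643.
Var(Ŷ) = 34961² · 3650.5643 = 4.4619808 × 10^12.
SE(Ŷ) = √(4.4619808 × 10^12) = 2.112 × 10^6.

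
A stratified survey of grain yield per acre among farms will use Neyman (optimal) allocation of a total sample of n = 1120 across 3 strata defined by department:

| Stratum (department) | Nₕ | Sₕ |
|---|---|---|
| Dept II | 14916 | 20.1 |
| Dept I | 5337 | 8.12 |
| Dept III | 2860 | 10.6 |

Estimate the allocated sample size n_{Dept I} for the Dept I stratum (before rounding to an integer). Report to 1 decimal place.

Neyman allocation: nₕ = n·NₕSₕ / Σⱼ NⱼSⱼ.
Σ NⱼSⱼ = 14916·20.1 + 5337·8.12 + 2860·10.6 = 373464.04.
n_{Dept I} = 1120·5337·8.12 / 373464.04 = 130.0.

130.0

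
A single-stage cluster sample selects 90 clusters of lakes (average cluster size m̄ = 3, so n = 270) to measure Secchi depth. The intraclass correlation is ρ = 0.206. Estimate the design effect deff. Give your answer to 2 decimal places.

1.41

deff = 1 + (3 − 1)·0.206 = 1 + 0.412 = 1.412.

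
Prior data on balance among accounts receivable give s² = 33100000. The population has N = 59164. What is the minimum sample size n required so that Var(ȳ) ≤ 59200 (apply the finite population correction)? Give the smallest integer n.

Without fpc, n₀ = s²/D = 33100000/59200 = 559.1216.
With fpc, (1 − n/N)·s²/n ≤ D requires n ≥ n₀/(1 + n₀/N) = 559.1216/(1 + 559.1216/59164) = 553.8872.
Rounding up, n = 554.

554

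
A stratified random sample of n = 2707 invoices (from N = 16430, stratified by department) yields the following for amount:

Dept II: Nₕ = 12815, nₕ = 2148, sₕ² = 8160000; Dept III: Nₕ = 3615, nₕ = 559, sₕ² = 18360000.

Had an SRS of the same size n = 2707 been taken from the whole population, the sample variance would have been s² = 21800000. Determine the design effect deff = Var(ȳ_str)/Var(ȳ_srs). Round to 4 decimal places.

0.4858

Var(ȳ_str) = Σ Wₕ²(1−fₕ)sₕ²/nₕ with Wₕ = Nₕ/16430:
  Dept II: (12815/16430)²·(1−2148/12815)·8160000/2148 = 1923.7191
  Dept III: (3615/16430)²·(1−559/3615)·18360000/559 = 1344.1489
  → Var(ȳ_str) = 3267.868.
Var(ȳ_srs) = (1 − 2707/16430)·21800000/2707 = 6726.3543.
deff = 3267.868 / 6726.3543 = 0.4858.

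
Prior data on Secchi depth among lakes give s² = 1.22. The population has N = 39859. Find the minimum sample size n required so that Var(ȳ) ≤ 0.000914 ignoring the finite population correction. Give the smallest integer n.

Without fpc, n₀ = s²/D = 1.22/0.000914 = 1334.7921.
Rounding up, n = 1335.

1335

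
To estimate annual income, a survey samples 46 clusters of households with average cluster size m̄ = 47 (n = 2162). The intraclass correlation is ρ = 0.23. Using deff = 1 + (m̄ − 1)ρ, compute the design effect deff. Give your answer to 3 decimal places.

11.580

deff = 1 + (47 − 1)·0.23 = 1 + 10.58 = 11.58.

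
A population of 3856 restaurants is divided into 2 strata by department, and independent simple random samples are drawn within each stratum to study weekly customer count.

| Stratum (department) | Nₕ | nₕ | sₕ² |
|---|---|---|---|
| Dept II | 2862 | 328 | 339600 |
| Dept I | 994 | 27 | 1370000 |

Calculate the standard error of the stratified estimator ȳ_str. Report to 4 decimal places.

Var(ȳ_str) = Σₕ Wₕ²(1 − fₕ)sₕ²/nₕ with Wₕ = Nₕ/N, N = 3856.
Dept II: Wₕ = 0.74221992; term = 0.74221992²·(1 − 0.11460517)·339600/328 = 505.00541.
Dept I: Wₕ = 0.25778008; term = 0.25778008²·(1 − 0.02716298)·1370000/27 = 3280.1644.
Sum = 3785.1698.
SE = √(3785.1698) = 61.5237.

61.5237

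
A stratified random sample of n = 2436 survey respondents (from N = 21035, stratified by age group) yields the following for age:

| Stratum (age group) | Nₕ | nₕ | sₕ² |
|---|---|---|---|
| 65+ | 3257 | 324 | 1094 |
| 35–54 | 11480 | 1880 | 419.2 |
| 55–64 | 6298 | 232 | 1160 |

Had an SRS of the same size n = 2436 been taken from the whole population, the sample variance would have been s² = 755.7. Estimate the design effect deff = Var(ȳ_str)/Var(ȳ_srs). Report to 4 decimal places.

2.0421

Var(ȳ_str) = Σ Wₕ²(1−fₕ)sₕ²/nₕ with Wₕ = Nₕ/21035:
  65+: (3257/21035)²·(1−324/3257)·1094/324 = 0.07289825
  35–54: (11480/21035)²·(1−1880/11480)·419.2/1880 = 0.055538163
  55–64: (6298/21035)²·(1−232/6298)·1160/232 = 0.43170794
  → Var(ȳ_str) = 0.56014435.
Var(ȳ_srs) = (1 − 2436/21035)·755.7/2436 = 0.27429584.
deff = 0.56014435 / 0.27429584 = 2.0421.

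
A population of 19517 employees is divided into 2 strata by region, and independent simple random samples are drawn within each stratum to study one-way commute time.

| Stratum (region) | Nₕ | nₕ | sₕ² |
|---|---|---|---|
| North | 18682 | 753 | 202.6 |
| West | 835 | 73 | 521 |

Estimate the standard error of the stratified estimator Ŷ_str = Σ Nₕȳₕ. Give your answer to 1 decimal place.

9729.4

Var(Ŷ_str) = Σₕ Nₕ²(1 − fₕ)sₕ²/nₕ.
North: 18682²·(1 − 753/18682)·202.6/753 = 9.0120564 × 10^7.
West: 835²·(1 − 73/835)·521/73 = 4.5410503 × 10^6.
Sum = 9.4661614 × 10^7.
SE = √(9.4661614 × 10^7) = 9729.4.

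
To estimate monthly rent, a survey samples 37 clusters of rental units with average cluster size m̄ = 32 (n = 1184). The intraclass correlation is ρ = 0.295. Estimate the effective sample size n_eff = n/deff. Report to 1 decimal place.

116.7

deff = 1 + (32 − 1)·0.295 = 1 + 9.145 = 10.145.
n_eff = 1184 / 10.145 = 116.7.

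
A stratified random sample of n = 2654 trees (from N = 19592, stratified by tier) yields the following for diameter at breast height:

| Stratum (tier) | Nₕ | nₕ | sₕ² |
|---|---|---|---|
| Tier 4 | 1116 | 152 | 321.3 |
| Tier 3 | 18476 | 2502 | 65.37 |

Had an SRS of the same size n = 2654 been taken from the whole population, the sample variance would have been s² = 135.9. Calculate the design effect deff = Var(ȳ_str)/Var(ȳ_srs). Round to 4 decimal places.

0.5876

Var(ȳ_str) = Σ Wₕ²(1−fₕ)sₕ²/nₕ with Wₕ = Nₕ/19592:
  Tier 4: (1116/19592)²·(1−152/1116)·321.3/152 = 0.005924488
  Tier 3: (18476/19592)²·(1−2502/18476)·65.37/2502 = 0.020088859
  → Var(ȳ_str) = 0.026013347.
Var(ȳ_srs) = (1 − 2654/19592)·135.9/2654 = 0.044269223.
deff = 0.026013347 / 0.044269223 = 0.5876.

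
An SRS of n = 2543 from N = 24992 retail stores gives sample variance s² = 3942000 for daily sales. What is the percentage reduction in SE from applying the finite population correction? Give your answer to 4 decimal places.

f = n/N = 2543/24992 = 0.10175256.
SE_no-fpc = √(s²/n) = 39.371787; SE_fpc = √((1−f)s²/n) = 37.314972.
Ratio = √(1−f) = 0.94775917. Reduction = 100·(1 − 0.94775917) = 5.2241%.

5.2241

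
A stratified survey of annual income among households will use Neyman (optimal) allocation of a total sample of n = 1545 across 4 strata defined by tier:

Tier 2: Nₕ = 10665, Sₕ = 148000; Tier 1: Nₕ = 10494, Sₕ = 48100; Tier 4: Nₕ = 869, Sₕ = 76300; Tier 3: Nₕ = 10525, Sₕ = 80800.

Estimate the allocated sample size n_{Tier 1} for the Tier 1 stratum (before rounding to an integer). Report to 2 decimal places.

Neyman allocation: nₕ = n·NₕSₕ / Σⱼ NⱼSⱼ.
Σ NⱼSⱼ = 10665·148000 + 10494·48100 + 869·76300 + 10525·80800 = 2.9999061 × 10^9.
n_{Tier 1} = 1545·10494·48100 / (2.9999061 × 10^9) = 259.96.

259.96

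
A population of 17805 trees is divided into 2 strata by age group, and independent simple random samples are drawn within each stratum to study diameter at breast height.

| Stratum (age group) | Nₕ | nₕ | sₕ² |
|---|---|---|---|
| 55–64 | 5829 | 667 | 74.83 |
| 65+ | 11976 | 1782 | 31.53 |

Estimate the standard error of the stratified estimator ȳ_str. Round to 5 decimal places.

Var(ȳ_str) = Σₕ Wₕ²(1 − fₕ)sₕ²/nₕ with Wₕ = Nₕ/N, N = 17805.
55–64: Wₕ = 0.32737995; term = 0.32737995²·(1 − 0.11442786)·74.83/667 = 0.010648244.
65+: Wₕ = 0.67262005; term = 0.67262005²·(1 − 0.14879760)·31.53/1782 = 0.0068137898.
Sum = 0.017462034.
SE = √(0.017462034) = 0.13214.

0.13214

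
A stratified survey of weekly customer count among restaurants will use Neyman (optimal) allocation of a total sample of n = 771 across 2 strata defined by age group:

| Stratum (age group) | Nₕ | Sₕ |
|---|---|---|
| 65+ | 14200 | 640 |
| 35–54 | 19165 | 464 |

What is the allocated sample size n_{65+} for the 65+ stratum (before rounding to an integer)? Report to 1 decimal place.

389.7

Neyman allocation: nₕ = n·NₕSₕ / Σⱼ NⱼSⱼ.
Σ NⱼSⱼ = 14200·640 + 19165·464 = 1.798056 × 10^7.
n_{65+} = 771·14200·640 / (1.798056 × 10^7) = 389.7.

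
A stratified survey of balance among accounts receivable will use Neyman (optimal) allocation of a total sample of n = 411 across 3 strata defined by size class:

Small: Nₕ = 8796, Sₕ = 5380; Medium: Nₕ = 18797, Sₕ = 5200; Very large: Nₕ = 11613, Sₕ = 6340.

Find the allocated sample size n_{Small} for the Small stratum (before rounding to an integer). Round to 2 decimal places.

Neyman allocation: nₕ = n·NₕSₕ / Σⱼ NⱼSⱼ.
Σ NⱼSⱼ = 8796·5380 + 18797·5200 + 11613·6340 = 2.186933 × 10^8.
n_{Small} = 411·8796·5380 / (2.186933 × 10^8) = 88.94.

88.94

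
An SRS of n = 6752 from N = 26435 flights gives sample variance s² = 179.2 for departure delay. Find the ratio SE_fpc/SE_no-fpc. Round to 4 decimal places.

0.8629

f = n/N = 6752/26435 = 0.25541895.
SE_no-fpc = √(s²/n) = 0.16291189; SE_fpc = √((1−f)s²/n) = 0.14057522.
Ratio = √(1−f) = 0.86289110.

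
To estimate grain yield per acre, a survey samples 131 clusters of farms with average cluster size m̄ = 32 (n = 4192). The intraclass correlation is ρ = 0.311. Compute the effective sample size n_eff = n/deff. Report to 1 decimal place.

393.9

deff = 1 + (32 − 1)·0.311 = 1 + 9.641 = 10.641.
n_eff = 4192 / 10.641 = 393.9.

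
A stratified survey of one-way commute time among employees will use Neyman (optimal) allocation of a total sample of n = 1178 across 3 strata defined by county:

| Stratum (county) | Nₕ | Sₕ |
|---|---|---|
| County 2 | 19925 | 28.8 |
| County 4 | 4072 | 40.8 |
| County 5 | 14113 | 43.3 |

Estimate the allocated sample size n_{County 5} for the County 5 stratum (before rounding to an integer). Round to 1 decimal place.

Neyman allocation: nₕ = n·NₕSₕ / Σⱼ NⱼSⱼ.
Σ NⱼSⱼ = 19925·28.8 + 4072·40.8 + 14113·43.3 = 1.3510705 × 10^6.
n_{County 5} = 1178·14113·43.3 / (1.3510705 × 10^6) = 532.8.

532.8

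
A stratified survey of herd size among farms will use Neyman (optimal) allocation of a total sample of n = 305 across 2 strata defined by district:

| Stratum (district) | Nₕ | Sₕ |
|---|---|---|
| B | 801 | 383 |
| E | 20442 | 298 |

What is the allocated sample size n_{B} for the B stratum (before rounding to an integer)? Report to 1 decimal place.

Neyman allocation: nₕ = n·NₕSₕ / Σⱼ NⱼSⱼ.
Σ NⱼSⱼ = 801·383 + 20442·298 = 6.398499 × 10^6.
n_{B} = 305·801·383 / (6.398499 × 10^6) = 14.6.

14.6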